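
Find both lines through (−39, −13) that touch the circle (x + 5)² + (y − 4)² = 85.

Write the tangent as mx − y + (−13 − m·(−39)) = 0 and set its distance from the centre to √85:
(34m − (17))² = 85(m² + 1)
63m² − 68m + 12 = 0, so m = 2/9 or m = 6/7.
Through (−39, −13) these give 2x − 9y = 39 and 6x − 7y = −143.

2x − 9y = 39 and 6x − 7y = −143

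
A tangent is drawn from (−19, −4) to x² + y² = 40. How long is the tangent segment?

√337

With centre O = (0, 0), |OP|² = 377 and r² = 40.
By the tangent–radius right angle, tangent length = √(|PO|² − r²) = √337.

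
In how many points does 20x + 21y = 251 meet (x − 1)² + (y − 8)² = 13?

Substituting the line into the circle gives 841x² − 4202x + 1597 = 0.
Δ = 17656804 − 5372308 = 12284496.
Two real roots: the line is a secant.

2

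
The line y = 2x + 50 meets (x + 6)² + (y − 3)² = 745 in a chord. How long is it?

20√5

Substitute y = 2x + 50:
5x² + 200x + 1500 = 0  ⟹  x² + 40x + 300 = 0
x = −10 or x = −30, giving (−10, 30) and (−30, −10).
|(−10, 30) − (−30, −10)| = √((20)² + (40)²) = 20√5.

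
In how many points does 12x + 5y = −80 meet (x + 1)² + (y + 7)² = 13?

d² = (12·(−1) + 5·(−7) − (−80))²/169 = 1089/169; r² = 13.
Since d² < r², the line cuts the circle twice.

2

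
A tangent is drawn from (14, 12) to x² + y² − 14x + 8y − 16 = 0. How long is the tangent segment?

4√14

With centre O = (7, −4), |OP|² = 305 and r² = 81.
The tangent meets the radius at right angles, so tangent² = |PO|² − r² = 305 − 81 = 224.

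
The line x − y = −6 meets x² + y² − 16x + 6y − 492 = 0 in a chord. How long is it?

Centre (8, −3), r² = 565. Perpendicular distance d from centre to line = |17| / √2 = 17/√2.
Half the chord is √(r² − d²) = √(841/2), so the full chord is 29√2.

29√2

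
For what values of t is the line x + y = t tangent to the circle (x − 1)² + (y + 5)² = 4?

The line touches the circle iff its distance from (1, −5) is 2:
|1·1 + 1·(−5) − t| / √2 = 2
|t − (−4)| = 2√2.

t = −4 ± 2√2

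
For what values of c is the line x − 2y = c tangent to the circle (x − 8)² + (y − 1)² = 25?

c = 6 ± 5√5

For a tangent, require d(centre, line) = r = 5.
|1·8 − 2·1 − c| / √5 = 5
|c − (6)| = 5√5.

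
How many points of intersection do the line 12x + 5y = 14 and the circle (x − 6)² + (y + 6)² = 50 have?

Substituting the line into the circle gives 169x² − 1356x + 1586 = 0.
Discriminant = (−1356)² − 4·169·(1586) = 766600 > 0.
Two real roots: the line is a secant.

2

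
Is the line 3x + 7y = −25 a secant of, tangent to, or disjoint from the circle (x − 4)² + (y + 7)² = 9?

secant

Centre (4, −7), r² = 9. Distance² from centre to line = (−12)²/58 = 72/29.
Since d² < r², the line cuts the circle twice.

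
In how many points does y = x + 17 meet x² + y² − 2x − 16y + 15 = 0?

Substituting the line into the circle gives 2x² + 16x + 32 = 0.
Discriminant = (16)² − 4·2·(32) = 0.
A repeated root: the line is tangent.

1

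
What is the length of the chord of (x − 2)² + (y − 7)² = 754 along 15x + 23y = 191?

2√754

The distance from (2, 7) to the line is 0/√754, and r² = 754.
Chord = 2√(r² − d²) = 2·√(754) = 2√754.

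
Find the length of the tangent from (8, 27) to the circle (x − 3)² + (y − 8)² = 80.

Centre (3, 8), r² = 80. |PO|² = (5)² + (19)² = 386.
The tangent meets the radius at right angles, so tangent² = |PO|² − r² = 386 − 80 = 306.

3√34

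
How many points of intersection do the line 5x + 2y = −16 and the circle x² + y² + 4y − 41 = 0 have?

d² = (5·0 + 2·(−2) − (−16))²/29 = 144/29; r² = 45.
Since d² < r², the line cuts the circle twice.

2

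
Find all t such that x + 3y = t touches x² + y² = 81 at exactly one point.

t = ±9√10

Tangency holds when the distance from the centre (0, 0) to the line equals the radius 9:
|1·0 + 3·0 − t| / √10 = 9
|t| = 9√10.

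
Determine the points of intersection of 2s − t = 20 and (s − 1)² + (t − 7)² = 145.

(9, −2) and (13, 6)

Substitute t = 2s − 20:
5s² − 110s + 585 = 0  ⟹  s² − 22s + 117 = 0
s = 13 or s = 9, giving (13, 6) and (9, −2).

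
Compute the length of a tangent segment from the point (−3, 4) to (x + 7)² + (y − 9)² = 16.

5

With centre O = (−7, 9), |OP|² = 41 and r² = 16.
By the tangent–radius right angle, tangent length = √(|PO|² − r²) = √25 = 5.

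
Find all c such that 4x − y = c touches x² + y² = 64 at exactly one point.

Tangency holds when the distance from the centre (0, 0) to the line equals the radius 8:
|4·0 − 1·0 − c| / √17 = 8
|c| = 8√17.

c = ±8√17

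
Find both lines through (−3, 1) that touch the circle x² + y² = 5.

2x + y = −5 and x − 2y = −5

Write the tangent as mx − y + (1 − m·(−3)) = 0 and set its distance from the centre to √5:
[m·(3) − (−1)]² = 5(m² + 1)
2m² + 3m − 2 = 0, so m = −2 or m = 1/2.
With m = −2: 2x + y = −5. With m = 1/2: x − 2y = −5.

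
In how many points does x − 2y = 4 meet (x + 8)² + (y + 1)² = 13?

0

d² = (1·(−8) − 2·(−1) − (4))²/5 = 20; r² = 13.
Since d² > r², the line lies outside the circle.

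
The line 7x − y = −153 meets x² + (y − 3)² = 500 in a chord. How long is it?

Express y = 7x + 153 and substitute into the circle:
50x² + 2100x + 22000 = 0  ⟹  x² + 42x + 440 = 0
x = −20 or x = −22, giving (−20, 13) and (−22, −1).
Chord length = distance between (−20, 13) and (−22, −1) = √200 = 10√2.

10√2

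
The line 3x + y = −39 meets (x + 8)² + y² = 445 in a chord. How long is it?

The distance from (−8, 0) to the line is 15/√10, and r² = 445.
Chord = 2√(r² − d²) = 2·√(845/2) = 13√10.

13√10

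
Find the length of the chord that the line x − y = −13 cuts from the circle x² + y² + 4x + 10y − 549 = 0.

30√2

Centre (−2, −5), r² = 578. Perpendicular distance d from centre to line = |16| / √2 = 16/√2.
Chord = 2√(r² − d²) = 2·√(450) = 30√2.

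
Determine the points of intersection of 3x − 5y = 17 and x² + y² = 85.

From the line, y = (−17 + 3x)/5. Substituting:
34x² − 102x − 1836 = 0  ⟹  x² − 3x − 54 = 0
x = 9 or x = −6, giving (9, 2) and (−6, −7).

(−6, −7) and (9, 2)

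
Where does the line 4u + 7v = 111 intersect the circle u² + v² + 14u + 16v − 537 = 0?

Substitute v = (111 − 4u)/7:
65u² − 650u − 1560 = 0  ⟹  u² − 10u − 24 = 0
u = 12 or u = −2, giving (12, 9) and (−2, 17).

(−2, 17) and (12, 9)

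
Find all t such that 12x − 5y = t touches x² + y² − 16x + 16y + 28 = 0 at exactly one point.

t = 6 or t = 266

The line touches the circle iff its distance from (8, −8) is 10:
|12·8 − 5·(−8) − t| / √169 = 10
|t − (136)| = 10·13, so t = 266 or t = 6.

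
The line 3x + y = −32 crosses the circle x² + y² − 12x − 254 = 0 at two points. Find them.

From the line, y = −3x − 32. Substituting:
10x² + 180x + 770 = 0  ⟹  x² + 18x + 77 = 0
x = −7 or x = −11, giving (−7, −11) and (−11, 1).

(−11, 1) and (−7, −11)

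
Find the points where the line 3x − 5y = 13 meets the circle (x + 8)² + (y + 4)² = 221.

Substitute y = (−13 + 3x)/5:
34x² + 442x − 3876 = 0  ⟹  x² + 13x − 114 = 0
x = 6 or x = −19, giving (6, 1) and (−19, −14).

(−19, −14) and (6, 1)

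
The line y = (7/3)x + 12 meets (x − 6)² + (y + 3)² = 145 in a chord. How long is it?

The distance from (6, −3) to the line is 87/√58, and r² = 145.
Chord = 2√(r² − d²) = 2·√(29/2) = √58.

√58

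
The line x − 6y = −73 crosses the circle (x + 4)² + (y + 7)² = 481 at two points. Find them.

(−19, 9) and (5, 13)

From the line, y = (73 + x)/6. Substituting:
37x² + 518x − 3515 = 0  ⟹  x² + 14x − 95 = 0
x = 5 or x = −19, giving (5, 13) and (−19, 9).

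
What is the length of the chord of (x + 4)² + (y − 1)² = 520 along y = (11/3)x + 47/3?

Centre (−4, 1), r² = 520. Perpendicular distance d from centre to line = |0| / √130 = 0/√130.
Chord = 2√(r² − d²) = 2·√(520) = 4√130.

4√130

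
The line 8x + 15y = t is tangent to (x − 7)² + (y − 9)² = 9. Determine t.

t = 140 or t = 242

The line touches the circle iff its distance from (7, 9) is 3:
|8·7 + 15·9 − t| / √289 = 3
|t − (191)| = 3·17, so t = 242 or t = 140.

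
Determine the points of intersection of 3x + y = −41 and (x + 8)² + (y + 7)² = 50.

(−13, −2) and (−9, −14)

Express y = −3x − 41 and substitute into the circle:
10x² + 220x + 1170 = 0  ⟹  x² + 22x + 117 = 0
x = −9 or x = −13, giving (−9, −14) and (−13, −2).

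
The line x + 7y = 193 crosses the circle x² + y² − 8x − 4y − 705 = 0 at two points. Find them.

Express y = (193 − x)/7 and substitute into the circle:
50x² − 750x − 2700 = 0  ⟹  x² − 15x − 54 = 0
x = 18 or x = −3, giving (18, 25) and (−3, 28).

(−3, 28) and (18, 25)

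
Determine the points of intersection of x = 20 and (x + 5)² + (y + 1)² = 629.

The line gives x = 20. Substituting into the circle:
y² + 2y − 3 = 0
y = 1 or y = −3, giving (20, 1) and (20, −3).

(20, −3) and (20, 1)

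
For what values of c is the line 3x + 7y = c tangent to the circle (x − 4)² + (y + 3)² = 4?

c = −9 ± 2√58

For a tangent, require d(centre, line) = r = 2.
|3·4 + 7·(−3) − c| / √58 = 2
|c − (−9)| = 2√58.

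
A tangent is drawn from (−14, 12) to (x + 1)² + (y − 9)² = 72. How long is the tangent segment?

√106

Centre (−1, 9), r² = 72. |PO|² = (−13)² + (3)² = 178.
By the tangent–radius right angle, tangent length = √(|PO|² − r²) = √106.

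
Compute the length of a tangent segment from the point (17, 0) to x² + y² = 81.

With centre O = (0, 0), |OP|² = 289 and r² = 81.
By the tangent–radius right angle, tangent length = √(|PO|² − r²) = √208 = 4√13.

4√13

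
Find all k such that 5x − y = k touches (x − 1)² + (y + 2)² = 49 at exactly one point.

k = 7 ± 7√26

Tangency holds when the distance from the centre (1, −2) to the line equals the radius 7:
|5·1 − 1·(−2) − k| / √26 = 7
|k − (7)| = 7√26.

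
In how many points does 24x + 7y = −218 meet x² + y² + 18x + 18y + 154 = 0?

2

Substituting the line into the circle gives 625x² + 8322x + 27602 = 0.
Δ = 69255684 − 69005000 = 250684.
Two real roots: the line is a secant.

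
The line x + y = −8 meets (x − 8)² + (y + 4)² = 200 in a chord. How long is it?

16√2

The distance from (8, −4) to the line is 12/√2, and r² = 200.
Chord = 2√(r² − d²) = 2·√(128) = 16√2.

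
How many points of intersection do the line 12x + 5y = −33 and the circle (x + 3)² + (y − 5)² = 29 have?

2

Substituting the line into the circle gives 169x² + 1542x + 2864 = 0.
Δ = 2377764 − 1936064 = 441700.
Two real roots: the line is a secant.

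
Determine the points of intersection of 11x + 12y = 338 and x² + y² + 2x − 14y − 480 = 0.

Express y = (338 − 11x)/12 and substitute into the circle:
265x² − 5300x − 11660 = 0  ⟹  x² − 20x − 44 = 0
x = 22 or x = −2, giving (22, 8) and (−2, 30).

(−2, 30) and (22, 8)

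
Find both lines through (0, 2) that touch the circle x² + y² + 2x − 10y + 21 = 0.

A line y − (2) = m(x − (0)) is tangent when its distance from (−1, 5) is √5:
(−1m − (3))² = 5(m² + 1)
2m² − 3m − 2 = 0, so m = −1/2 or m = 2.
Through (0, 2) these give x + 2y = 4 and 2x − y = −2.

x + 2y = 4 and 2x − y = −2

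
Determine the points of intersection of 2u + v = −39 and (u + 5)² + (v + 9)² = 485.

(−22, 5) and (−4, −31)

Express v = −2u − 39 and substitute into the circle:
5u² + 130u + 440 = 0  ⟹  u² + 26u + 88 = 0
u = −4 or u = −22, giving (−4, −31) and (−22, 5).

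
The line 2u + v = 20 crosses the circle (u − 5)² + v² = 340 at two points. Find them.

(1, 18) and (17, −14)

From the line, v = −2u + 20. Substituting:
5u² − 90u + 85 = 0  ⟹  u² − 18u + 17 = 0
u = 17 or u = 1, giving (17, −14) and (1, 18).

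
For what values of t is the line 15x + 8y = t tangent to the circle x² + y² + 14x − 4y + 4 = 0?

Tangency holds when the distance from the centre (−7, 2) to the line equals the radius 7:
|15·(−7) + 8·2 − t| / √289 = 7
|t − (−89)| = 7·17, so t = 30 or t = −208.

t = −208 or t = 30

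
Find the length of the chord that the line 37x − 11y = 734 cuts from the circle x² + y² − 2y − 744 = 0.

√1490

Substitute y = (−734 + 37x)/11:
1490x² − 55130x + 464880 = 0  ⟹  x² − 37x + 312 = 0
x = 24 or x = 13, giving (24, 14) and (13, −23).
Chord length = distance between (24, 14) and (13, −23) = √1490 = √1490.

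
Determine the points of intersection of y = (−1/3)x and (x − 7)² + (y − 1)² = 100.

(−3, 1) and (15, −5)

From the line, y = (−x)/3. Substituting:
10x² − 120x − 450 = 0  ⟹  x² − 12x − 45 = 0
x = 15 or x = −3, giving (15, −5) and (−3, 1).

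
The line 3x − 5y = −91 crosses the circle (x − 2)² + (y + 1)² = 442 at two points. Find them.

From the line, y = (91 + 3x)/5. Substituting:
34x² + 476x − 1734 = 0  ⟹  x² + 14x − 51 = 0
x = 3 or x = −17, giving (3, 20) and (−17, 8).

(−17, 8) and (3, 20)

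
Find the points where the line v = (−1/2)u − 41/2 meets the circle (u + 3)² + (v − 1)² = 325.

From the line, v = (−41 − u)/2. Substituting:
5u² + 110u + 585 = 0  ⟹  u² + 22u + 117 = 0
u = −9 or u = −13, giving (−9, −16) and (−13, −14).

(−13, −14) and (−9, −16)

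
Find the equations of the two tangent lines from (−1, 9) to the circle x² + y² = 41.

4x + 5y = 41 and 5x − 4y = −41

Let a tangent through (−1, 9) have slope m. Its distance from (0, 0) must equal √41:
[m·(1) − (−9)]² = 41(m² + 1)
20m² − 9m − 20 = 0, so m = −4/5 or m = 5/4.
Through (−1, 9) these give 4x + 5y = 41 and 5x − 4y = −41.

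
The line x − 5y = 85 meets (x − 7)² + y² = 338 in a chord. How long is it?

Substitute y = (−85 + x)/5:
26x² − 520x = 0  ⟹  x² − 20x = 0
x = 20 or x = 0, giving (20, −13) and (0, −17).
Chord length = distance between (20, −13) and (0, −17) = √416 = 4√26.

4√26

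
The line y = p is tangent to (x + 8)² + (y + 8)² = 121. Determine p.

p = −19 or p = 3

For a tangent, require d(centre, line) = r = 11.
|0·(−8) + 1·(−8) − p| / √1 = 11
|p − (−8)| = 11, so p = 3 or p = −19.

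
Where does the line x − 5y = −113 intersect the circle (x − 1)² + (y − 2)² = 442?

Express y = (113 + x)/5 and substitute into the circle:
26x² + 156x − 416 = 0  ⟹  x² + 6x − 16 = 0
x = 2 or x = −8, giving (2, 23) and (−8, 21).

(−8, 21) and (2, 23)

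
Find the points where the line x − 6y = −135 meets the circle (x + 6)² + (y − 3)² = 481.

(−21, 19) and (3, 23)

Substitute y = (135 + x)/6:
37x² + 666x − 2331 = 0  ⟹  x² + 18x − 63 = 0
x = 3 or x = −21, giving (3, 23) and (−21, 19).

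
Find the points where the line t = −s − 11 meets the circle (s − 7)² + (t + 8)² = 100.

Substitute t = −s − 11:
2s² − 8s − 42 = 0  ⟹  s² − 4s − 21 = 0
s = 7 or s = −3, giving (7, −18) and (−3, −8).

(−3, −8) and (7, −18)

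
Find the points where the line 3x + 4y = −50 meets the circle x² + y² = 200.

(−14, −2) and (2, −14)

Express y = (−50 − 3x)/4 and substitute into the circle:
25x² + 300x − 700 = 0  ⟹  x² + 12x − 28 = 0
x = 2 or x = −14, giving (2, −14) and (−14, −2).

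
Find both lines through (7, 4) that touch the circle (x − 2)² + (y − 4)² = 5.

Write the tangent as mx − y + (4 − m·(7)) = 0 and set its distance from the centre to √5:
[m·(−5) − (0)]² = 5(m² + 1)
4m² − 1 = 0, so m = −1/2 or m = 1/2.
With m = −1/2: x + 2y = 15. With m = 1/2: x − 2y = −1.

x + 2y = 15 and x − 2y = −1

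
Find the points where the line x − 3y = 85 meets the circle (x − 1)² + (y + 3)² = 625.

(1, −28) and (16, −23)

Express y = (−85 + x)/3 and substitute into the circle:
10x² − 170x + 160 = 0  ⟹  x² − 17x + 16 = 0
x = 16 or x = 1, giving (16, −23) and (1, −28).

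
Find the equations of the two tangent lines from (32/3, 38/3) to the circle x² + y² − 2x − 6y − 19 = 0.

5x − 2y = 28 and 2x − 5y = −42

Let a tangent through (32/3, 38/3) have slope m. Its distance from (1, 3) must equal √29:
[m·(−29/3) − (−29/3)]² = 29(m² + 1)
10m² − 29m + 10 = 0, so m = 5/2 or m = 2/5.
With m = 5/2: 5x − 2y = 28. With m = 2/5: 2x − 5y = −42.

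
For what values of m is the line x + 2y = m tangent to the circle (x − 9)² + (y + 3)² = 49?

m = 3 ± 7√5

For a tangent, require d(centre, line) = r = 7.
|1·9 + 2·(−3) − m| / √5 = 7
|m − (3)| = 7√5.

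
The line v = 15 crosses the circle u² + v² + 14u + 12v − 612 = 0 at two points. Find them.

(−23, 15) and (9, 15)

Express v = 15 and substitute into the circle:
u² + 14u − 207 = 0
u = 9 or u = −23, giving (9, 15) and (−23, 15).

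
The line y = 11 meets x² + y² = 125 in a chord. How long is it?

Substitute y = 11:
x² − 4 = 0
x = 2 or x = −2, giving (2, 11) and (−2, 11).
|(2, 11) − (−2, 11)| = √((4)² + (0)²) = 4.

4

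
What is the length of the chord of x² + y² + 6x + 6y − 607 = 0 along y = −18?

The distance from (−3, −3) to the line is 15, and r² = 625.
Chord = 2√(r² − d²) = 2·√(400) = 40.

40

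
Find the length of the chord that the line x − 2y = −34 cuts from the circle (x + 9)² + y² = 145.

4√5

Express y = (34 + x)/2 and substitute into the circle:
5x² + 140x + 900 = 0  ⟹  x² + 28x + 180 = 0
x = −10 or x = −18, giving (−10, 12) and (−18, 8).
|(−10, 12) − (−18, 8)| = √((8)² + (4)²) = 4√5.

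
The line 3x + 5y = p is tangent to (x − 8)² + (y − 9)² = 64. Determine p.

p = 69 ± 8√34

For a tangent, require d(centre, line) = r = 8.
|3·8 + 5·9 − p| / √34 = 8
|p − (69)| = 8√34.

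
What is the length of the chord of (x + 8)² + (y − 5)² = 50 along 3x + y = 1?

2√10

Substitute y = −3x + 1:
10x² + 40x + 30 = 0  ⟹  x² + 4x + 3 = 0
x = −1 or x = −3, giving (−1, 4) and (−3, 10).
Chord length = distance between (−1, 4) and (−3, 10) = √40 = 2√10.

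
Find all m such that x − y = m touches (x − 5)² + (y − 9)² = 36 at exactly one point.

m = −4 ± 6√2

Tangency holds when the distance from the centre (5, 9) to the line equals the radius 6:
|1·5 − 1·9 − m| / √2 = 6
|m − (−4)| = 6√2.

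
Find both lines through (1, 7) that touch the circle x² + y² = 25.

Let a tangent through (1, 7) have slope m. Its distance from (0, 0) must equal 5:
[m·(−1) − (−7)]² = 25(m² + 1)
12m² + 7m − 12 = 0, so m = −4/3 or m = 3/4.
Through (1, 7) these give 4x + 3y = 25 and 3x − 4y = −25.

4x + 3y = 25 and 3x − 4y = −25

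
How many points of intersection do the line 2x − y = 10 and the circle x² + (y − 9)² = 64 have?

Substituting the line into the circle gives 5x² − 76x + 297 = 0.
Discriminant = (−76)² − 4·5·(297) = −164 < 0.
No real roots: the line does not meet the circle.

0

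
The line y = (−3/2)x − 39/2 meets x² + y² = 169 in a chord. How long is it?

From the line, y = (−39 − 3x)/2. Substituting:
13x² + 234x + 845 = 0  ⟹  x² + 18x + 65 = 0
x = −5 or x = −13, giving (−5, −12) and (−13, 0).
|(−5, −12) − (−13, 0)| = √((8)² + (−12)²) = 4√13.

4√13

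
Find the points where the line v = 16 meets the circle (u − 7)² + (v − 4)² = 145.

(6, 16) and (8, 16)

Substitute v = 16:
u² − 14u + 48 = 0
u = 8 or u = 6, giving (8, 16) and (6, 16).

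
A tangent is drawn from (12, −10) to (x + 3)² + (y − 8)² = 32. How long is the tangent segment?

√517

The centre is (−3, 8) and r = 4√2. The square of the distance from P to the centre is 225 + 324 = 549.
Power of the point: PT² = |PO|² − r² = 517, so PT = √517.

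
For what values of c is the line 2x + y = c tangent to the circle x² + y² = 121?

The line touches the circle iff its distance from (0, 0) is 11:
|2·0 + 1·0 − c| / √5 = 11
|c| = 11√5.

c = ±11√5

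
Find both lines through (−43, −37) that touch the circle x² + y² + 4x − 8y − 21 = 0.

Let a tangent through (−43, −37) have slope m. Its distance from (−2, 4) must equal √41:
(41m − (41))² = 41(m² + 1)
20m² − 41m + 20 = 0, so m = 5/4 or m = 4/5.
With m = 5/4: 5x − 4y = −67. With m = 4/5: 4x − 5y = 13.

5x − 4y = −67 and 4x − 5y = 13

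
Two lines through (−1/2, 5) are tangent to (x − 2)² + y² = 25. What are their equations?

Let a tangent through (−1/2, 5) have slope m. Its distance from (2, 0) must equal 5:
(5/2m − (−5))² = 25(m² + 1)
3m² − 4m = 0, so m = 4/3 or m = 0.
Through (−1/2, 5) these give 4x − 3y = −17 and y = 5.

4x − 3y = −17 and y = 5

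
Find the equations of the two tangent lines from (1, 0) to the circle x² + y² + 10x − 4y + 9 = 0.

Let a tangent through (1, 0) have slope m. Its distance from (−5, 2) must equal 2√5:
[m·(−6) − (2)]² = 20(m² + 1)
2m² + 3m − 2 = 0, so m = −2 or m = 1/2.
With m = −2: 2x + y = 2. With m = 1/2: x − 2y = 1.

2x + y = 2 and x − 2y = 1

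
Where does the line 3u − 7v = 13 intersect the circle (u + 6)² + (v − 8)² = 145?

From the line, v = (−13 + 3u)/7. Substituting:
58u² + 174u − 580 = 0  ⟹  u² + 3u − 10 = 0
u = 2 or u = −5, giving (2, −1) and (−5, −4).

(−5, −4) and (2, −1)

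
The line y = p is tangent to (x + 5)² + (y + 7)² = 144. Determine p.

Tangency holds when the distance from the centre (−5, −7) to the line equals the radius 12:
|0·(−5) + 1·(−7) − p| / √1 = 12
|p − (−7)| = 12, so p = 5 or p = −19.

p = −19 or p = 5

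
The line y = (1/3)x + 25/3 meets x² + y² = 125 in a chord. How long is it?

5√10

From the line, y = (25 + x)/3. Substituting:
10x² + 50x − 500 = 0  ⟹  x² + 5x − 50 = 0
x = 5 or x = −10, giving (5, 10) and (−10, 5).
|(5, 10) − (−10, 5)| = √((15)² + (5)²) = 5√10.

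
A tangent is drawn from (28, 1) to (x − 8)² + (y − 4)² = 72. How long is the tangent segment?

√337

With centre O = (8, 4), |OP|² = 409 and r² = 72.
By the tangent–radius right angle, tangent length = √(|PO|² − r²) = √337.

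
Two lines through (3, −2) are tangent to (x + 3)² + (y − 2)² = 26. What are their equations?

x − 5y = 13 and 5x + y = 13

Write the tangent as mx − y + (−2 − m·(3)) = 0 and set its distance from the centre to √26:
[m·(−6) − (4)]² = 26(m² + 1)
5m² + 24m − 5 = 0, so m = 1/5 or m = −5.
Through (3, −2) these give x − 5y = 13 and 5x + y = 13.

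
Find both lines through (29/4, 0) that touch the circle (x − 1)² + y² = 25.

4x + 3y = 29 and 4x − 3y = 29

Write the tangent as mx − y + (0 − m·(29/4)) = 0 and set its distance from the centre to 5:
(−25/4m − (0))² = 25(m² + 1)
9m² − 16 = 0, so m = −4/3 or m = 4/3.
With m = −4/3: 4x + 3y = 29. With m = 4/3: 4x − 3y = 29.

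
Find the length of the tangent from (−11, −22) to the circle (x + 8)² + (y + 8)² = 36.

13

Centre (−8, −8), r² = 36. |PO|² = (−3)² + (−14)² = 205.
Power of the point: PT² = |PO|² − r² = 169, so PT = 13.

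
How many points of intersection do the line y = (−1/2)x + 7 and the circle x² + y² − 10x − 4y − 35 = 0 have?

Substituting the line into the circle gives 5x² − 60x − 56 = 0.
Discriminant = (−60)² − 4·5·(−56) = 4720 > 0.
Two real roots: the line is a secant.

2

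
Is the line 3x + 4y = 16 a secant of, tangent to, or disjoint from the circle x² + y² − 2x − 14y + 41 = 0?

d² = (3·1 + 4·7 − (16))²/25 = 9; r² = 9.
Since d² = r², the line is tangent.

tangent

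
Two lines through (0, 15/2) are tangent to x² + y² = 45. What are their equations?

x + 2y = 15 and x − 2y = −15

Let a tangent through (0, 15/2) have slope m. Its distance from (0, 0) must equal 3√5:
(0m − (−15/2))² = 45(m² + 1)
4m² − 1 = 0, so m = −1/2 or m = 1/2.
Through (0, 15/2) these give x + 2y = 15 and x − 2y = −15.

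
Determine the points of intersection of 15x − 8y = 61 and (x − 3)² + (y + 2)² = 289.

(−5, −17) and (11, 13)

Substitute y = (−61 + 15x)/8:
289x² − 1734x − 15895 = 0  ⟹  x² − 6x − 55 = 0
x = 11 or x = −5, giving (11, 13) and (−5, −17).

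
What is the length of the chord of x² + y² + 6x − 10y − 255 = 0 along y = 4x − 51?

2√17

Substitute y = 4x − 51:
17x² − 442x + 2856 = 0  ⟹  x² − 26x + 168 = 0
x = 14 or x = 12, giving (14, 5) and (12, −3).
Chord length = distance between (14, 5) and (12, −3) = √68 = 2√17.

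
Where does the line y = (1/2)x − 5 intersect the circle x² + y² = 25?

(0, −5) and (4, −3)

Express y = (−10 + x)/2 and substitute into the circle:
5x² − 20x = 0  ⟹  x² − 4x = 0
x = 4 or x = 0, giving (4, −3) and (0, −5).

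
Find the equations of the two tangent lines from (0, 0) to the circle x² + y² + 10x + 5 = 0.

Write the tangent as mx − y + (0 − m·(0)) = 0 and set its distance from the centre to 2√5:
[m·(−5) − (0)]² = 20(m² + 1)
m² − 4 = 0, so m = −2 or m = 2.
Through (0, 0) these give 2x + y = 0 and 2x − y = 0.

2x + y = 0 and 2x − y = 0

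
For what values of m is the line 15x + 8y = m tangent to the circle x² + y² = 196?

The line touches the circle iff its distance from (0, 0) is 14:
|15·0 + 8·0 − m| / √289 = 14
|m| = 14·17, so m = 238 or m = −238.

m = −238 or m = 238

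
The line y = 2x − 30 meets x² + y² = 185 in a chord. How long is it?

2√5

Substitute y = 2x − 30:
5x² − 120x + 715 = 0  ⟹  x² − 24x + 143 = 0
x = 13 or x = 11, giving (13, −4) and (11, −8).
Chord length = distance between (13, −4) and (11, −8) = √20 = 2√5.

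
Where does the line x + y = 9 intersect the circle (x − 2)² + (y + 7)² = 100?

From the line, y = −x + 9. Substituting:
2x² − 36x + 160 = 0  ⟹  x² − 18x + 80 = 0
x = 10 or x = 8, giving (10, −1) and (8, 1).

(8, 1) and (10, −1)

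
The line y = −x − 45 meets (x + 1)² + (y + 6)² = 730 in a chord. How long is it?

The distance from (−1, −6) to the line is 38/√2, and r² = 730.
Chord = 2√(r² − d²) = 2·√(8) = 4√2.

4√2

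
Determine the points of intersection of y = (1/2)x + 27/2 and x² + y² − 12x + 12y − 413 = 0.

Substitute y = (27 + x)/2:
5x² + 30x − 275 = 0  ⟹  x² + 6x − 55 = 0
x = 5 or x = −11, giving (5, 16) and (−11, 8).

(−11, 8) and (5, 16)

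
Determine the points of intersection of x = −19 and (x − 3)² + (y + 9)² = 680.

(−19, −23) and (−19, 5)

The line gives x = −19. Substituting into the circle:
y² + 18y − 115 = 0
y = 5 or y = −23, giving (−19, 5) and (−19, −23).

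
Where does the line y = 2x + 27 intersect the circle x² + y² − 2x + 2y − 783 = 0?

Substitute y = 2x + 27:
5x² + 110x = 0  ⟹  x² + 22x = 0
x = 0 or x = −22, giving (0, 27) and (−22, −17).

(−22, −17) and (0, 27)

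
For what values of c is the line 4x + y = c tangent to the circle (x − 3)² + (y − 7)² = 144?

c = 19 ± 12√17

The line touches the circle iff its distance from (3, 7) is 12:
|4·3 + 1·7 − c| / √17 = 12
|c − (19)| = 12√17.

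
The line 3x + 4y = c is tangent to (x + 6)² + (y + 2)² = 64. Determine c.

Tangency holds when the distance from the centre (−6, −2) to the line equals the radius 8:
|3·(−6) + 4·(−2) − c| / √25 = 8
|c − (−26)| = 8·5, so c = 14 or c = −66.

c = −66 or c = 14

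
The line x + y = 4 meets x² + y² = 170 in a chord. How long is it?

Express y = −x + 4 and substitute into the circle:
2x² − 8x − 154 = 0  ⟹  x² − 4x − 77 = 0
x = 11 or x = −7, giving (11, −7) and (−7, 11).
Chord length = distance between (11, −7) and (−7, 11) = √648 = 18√2.

18√2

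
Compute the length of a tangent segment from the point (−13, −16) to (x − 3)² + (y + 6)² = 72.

Centre (3, −6), r² = 72. |PO|² = (−16)² + (−10)² = 356.
Power of the point: PT² = |PO|² − r² = 284, so PT = 2√71.

2√71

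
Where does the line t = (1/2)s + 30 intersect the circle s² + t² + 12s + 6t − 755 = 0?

(−26, 17) and (−10, 25)

From the line, t = (60 + s)/2. Substituting:
5s² + 180s + 1300 = 0  ⟹  s² + 36s + 260 = 0
s = −10 or s = −26, giving (−10, 25) and (−26, 17).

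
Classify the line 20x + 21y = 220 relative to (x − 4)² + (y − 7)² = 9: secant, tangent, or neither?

Substituting the line into the circle gives 841x² − 6448x + 8416 = 0.
Discriminant = (−6448)² − 4·841·(8416) = 13265280 > 0.
Two real roots: the line is a secant.

secant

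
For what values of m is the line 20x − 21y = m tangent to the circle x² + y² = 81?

The line touches the circle iff its distance from (0, 0) is 9:
|20·0 − 21·0 − m| / √841 = 9
|m| = 9·29, so m = 261 or m = −261.

m = −261 or m = 261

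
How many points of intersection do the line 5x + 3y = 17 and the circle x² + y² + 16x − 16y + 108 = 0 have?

0

d² = (5·(−8) + 3·8 − (17))²/34 = 1089/34; r² = 20.
Since d² > r², the line lies outside the circle.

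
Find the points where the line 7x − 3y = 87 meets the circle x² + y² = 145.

From the line, y = (−87 + 7x)/3. Substituting:
58x² − 1218x + 6264 = 0  ⟹  x² − 21x + 108 = 0
x = 12 or x = 9, giving (12, −1) and (9, −8).

(9, −8) and (12, −1)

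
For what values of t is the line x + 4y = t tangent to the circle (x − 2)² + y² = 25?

t = 2 ± 5√17

For a tangent, require d(centre, line) = r = 5.
|1·2 + 4·0 − t| / √17 = 5
|t − (2)| = 5√17.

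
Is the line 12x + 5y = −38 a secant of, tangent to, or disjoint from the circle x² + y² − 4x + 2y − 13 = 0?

Substituting the line into the circle gives 169x² + 692x + 739 = 0.
Discriminant = (692)² − 4·169·(739) = −20700 < 0.
No real roots: the line does not meet the circle.

disjoint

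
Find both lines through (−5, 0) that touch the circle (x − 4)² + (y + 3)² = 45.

2x + y = −10 and x − 2y = −5

Write the tangent as mx − y + (0 − m·(−5)) = 0 and set its distance from the centre to 3√5:
(9m − (−3))² = 45(m² + 1)
2m² + 3m − 2 = 0, so m = −2 or m = 1/2.
With m = −2: 2x + y = −10. With m = 1/2: x − 2y = −5.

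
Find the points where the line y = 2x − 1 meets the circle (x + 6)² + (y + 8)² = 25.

Substitute y = 2x − 1:
5x² + 40x + 60 = 0  ⟹  x² + 8x + 12 = 0
x = −2 or x = −6, giving (−2, −5) and (−6, −13).

(−6, −13) and (−2, −5)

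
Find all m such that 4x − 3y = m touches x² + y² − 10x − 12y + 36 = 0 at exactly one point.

Tangency holds when the distance from the centre (5, 6) to the line equals the radius 5:
|4·5 − 3·6 − m| / √25 = 5
|m − (2)| = 5·5, so m = 27 or m = −23.

m = −23 or m = 27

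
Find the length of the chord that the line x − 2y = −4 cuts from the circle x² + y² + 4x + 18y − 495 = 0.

20√5

Centre (−2, −9), r² = 580. Perpendicular distance d from centre to line = |20| / √5 = 20/√5.
Half the chord is √(r² − d²) = √(500), so the full chord is 20√5.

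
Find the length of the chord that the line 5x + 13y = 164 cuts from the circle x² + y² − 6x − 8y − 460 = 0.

The distance from (3, 4) to the line is 97/√194, and r² = 485.
Half the chord is √(r² − d²) = √(873/2), so the full chord is 3√194.

3√194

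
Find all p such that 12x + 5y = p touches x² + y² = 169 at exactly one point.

p = −169 or p = 169

The line touches the circle iff its distance from (0, 0) is 13:
|12·0 + 5·0 − p| / √169 = 13
|p| = 13·13, so p = 169 or p = −169.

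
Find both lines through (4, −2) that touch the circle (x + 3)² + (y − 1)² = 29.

A line y − (−2) = m(x − (4)) is tangent when its distance from (−3, 1) is √29:
(−7m − (3))² = 29(m² + 1)
10m² + 21m − 10 = 0, so m = −5/2 or m = 2/5.
With m = −5/2: 5x + 2y = 16. With m = 2/5: 2x − 5y = 18.

5x + 2y = 16 and 2x − 5y = 18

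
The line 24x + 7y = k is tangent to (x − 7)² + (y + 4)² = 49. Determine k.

k = −35 or k = 315

For a tangent, require d(centre, line) = r = 7.
|24·7 + 7·(−4) − k| / √625 = 7
|k − (140)| = 7·25, so k = 315 or k = −35.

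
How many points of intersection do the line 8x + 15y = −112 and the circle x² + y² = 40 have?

d² = (8·0 + 15·0 − (−112))²/289 = 12544/289; r² = 40.
Since d² > r², the line lies outside the circle.

0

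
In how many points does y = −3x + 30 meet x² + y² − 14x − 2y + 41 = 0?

Substituting the line into the circle gives 10x² − 188x + 881 = 0.
Δ = 35344 − 35240 = 104.
Two real roots: the line is a secant.

2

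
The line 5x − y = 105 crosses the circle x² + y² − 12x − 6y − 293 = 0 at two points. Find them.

(19, −10) and (23, 10)

From the line, y = 5x − 105. Substituting:
26x² − 1092x + 11362 = 0  ⟹  x² − 42x + 437 = 0
x = 23 or x = 19, giving (23, 10) and (19, −10).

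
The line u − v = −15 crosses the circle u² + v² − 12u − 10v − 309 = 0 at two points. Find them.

Substitute v = u + 15:
2u² + 8u − 234 = 0  ⟹  u² + 4u − 117 = 0
u = 9 or u = −13, giving (9, 24) and (−13, 2).

(−13, 2) and (9, 24)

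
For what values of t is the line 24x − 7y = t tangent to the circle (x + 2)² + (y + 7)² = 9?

Tangency holds when the distance from the centre (−2, −7) to the line equals the radius 3:
|24·(−2) − 7·(−7) − t| / √625 = 3
|t − (1)| = 3·25, so t = 76 or t = −74.

t = −74 or t = 76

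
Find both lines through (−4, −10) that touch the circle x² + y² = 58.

Write the tangent as mx − y + (−10 − m·(−4)) = 0 and set its distance from the centre to √58:
[m·(4) − (10)]² = 58(m² + 1)
21m² + 40m − 21 = 0, so m = −7/3 or m = 3/7.
Through (−4, −10) these give 7x + 3y = −58 and 3x − 7y = 58.

7x + 3y = −58 and 3x − 7y = 58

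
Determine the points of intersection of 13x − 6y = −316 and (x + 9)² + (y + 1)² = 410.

Express y = (316 + 13x)/6 and substitute into the circle:
205x² + 9020x + 91840 = 0  ⟹  x² + 44x + 448 = 0
x = −16 or x = −28, giving (−16, 18) and (−28, −8).

(−28, −8) and (−16, 18)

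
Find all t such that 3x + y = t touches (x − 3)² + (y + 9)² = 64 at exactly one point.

For a tangent, require d(centre, line) = r = 8.
|3·3 + 1·(−9) − t| / √10 = 8
|t| = 8√10.

t = ±8√10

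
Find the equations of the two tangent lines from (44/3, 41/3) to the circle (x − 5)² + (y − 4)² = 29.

Let a tangent through (44/3, 41/3) have slope m. Its distance from (5, 4) must equal √29:
(−29/3m − (−29/3))² = 29(m² + 1)
10m² − 29m + 10 = 0, so m = 5/2 or m = 2/5.
With m = 5/2: 5x − 2y = 46. With m = 2/5: 2x − 5y = −39.

5x − 2y = 46 and 2x − 5y = −39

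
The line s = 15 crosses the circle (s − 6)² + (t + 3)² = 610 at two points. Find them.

(15, −26) and (15, 20)

The line gives s = 15. Substituting into the circle:
t² + 6t − 520 = 0
t = 20 or t = −26, giving (15, 20) and (15, −26).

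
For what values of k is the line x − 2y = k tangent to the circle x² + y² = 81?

Tangency holds when the distance from the centre (0, 0) to the line equals the radius 9:
|1·0 − 2·0 − k| / √5 = 9
|k| = 9√5.

k = ±9√5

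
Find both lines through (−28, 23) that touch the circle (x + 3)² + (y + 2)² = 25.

Let a tangent through (−28, 23) have slope m. Its distance from (−3, −2) must equal 5:
(25m − (−25))² = 25(m² + 1)
12m² + 25m + 12 = 0, so m = −4/3 or m = −3/4.
With m = −4/3: 4x + 3y = −43. With m = −3/4: 3x + 4y = 8.

4x + 3y = −43 and 3x + 4y = 8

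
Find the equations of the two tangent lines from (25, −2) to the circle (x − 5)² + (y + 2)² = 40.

x + 3y = 19 and x − 3y = 31

Let a tangent through (25, −2) have slope m. Its distance from (5, −2) must equal 2√10:
[m·(−20) − (0)]² = 40(m² + 1)
9m² − 1 = 0, so m = −1/3 or m = 1/3.
Through (25, −2) these give x + 3y = 19 and x − 3y = 31.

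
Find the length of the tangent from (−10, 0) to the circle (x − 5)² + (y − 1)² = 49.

The centre is (5, 1) and r = 7. The square of the distance from P to the centre is 225 + 1 = 226.
By the tangent–radius right angle, tangent length = √(|PO|² − r²) = √177.

√177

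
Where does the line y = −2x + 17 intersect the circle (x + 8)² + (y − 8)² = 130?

Substitute y = −2x + 17:
5x² − 20x + 15 = 0  ⟹  x² − 4x + 3 = 0
x = 3 or x = 1, giving (3, 11) and (1, 15).

(1, 15) and (3, 11)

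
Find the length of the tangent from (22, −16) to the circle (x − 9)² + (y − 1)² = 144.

With centre O = (9, 1), |OP|² = 458 and r² = 144.
Power of the point: PT² = |PO|² − r² = 314, so PT = √314.

√314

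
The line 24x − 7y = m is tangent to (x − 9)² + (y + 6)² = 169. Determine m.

m = −67 or m = 583

For a tangent, require d(centre, line) = r = 13.
|24·9 − 7·(−6) − m| / √625 = 13
|m − (258)| = 13·25, so m = 583 or m = −67.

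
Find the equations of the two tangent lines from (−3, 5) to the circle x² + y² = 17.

A line y − (5) = m(x − (−3)) is tangent when its distance from (0, 0) is √17:
(3m − (−5))² = 17(m² + 1)
4m² − 15m − 4 = 0, so m = 4 or m = −1/4.
With m = 4: 4x − y = −17. With m = −1/4: x + 4y = 17.

4x − y = −17 and x + 4y = 17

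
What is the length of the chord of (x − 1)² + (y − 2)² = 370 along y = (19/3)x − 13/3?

Centre (1, 2), r² = 370. Perpendicular distance d from centre to line = |0| / √370 = 0/√370.
Chord = 2√(r² − d²) = 2·√(370) = 2√370.

2√370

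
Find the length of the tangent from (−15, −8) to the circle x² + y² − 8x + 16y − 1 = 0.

2√70

The centre is (4, −8) and r = 9. The square of the distance from P to the centre is 361 + 0 = 361.
By the tangent–radius right angle, tangent length = √(|PO|² − r²) = √280 = 2√70.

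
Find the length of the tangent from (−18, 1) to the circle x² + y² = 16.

√309

The centre is (0, 0) and r = 4. The square of the distance from P to the centre is 324 + 1 = 325.
The tangent meets the radius at right angles, so tangent² = |PO|² − r² = 325 − 16 = 309.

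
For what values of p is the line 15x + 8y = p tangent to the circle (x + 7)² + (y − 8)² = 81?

The line touches the circle iff its distance from (−7, 8) is 9:
|15·(−7) + 8·8 − p| / √289 = 9
|p − (−41)| = 9·17, so p = 112 or p = −194.

p = −194 or p = 112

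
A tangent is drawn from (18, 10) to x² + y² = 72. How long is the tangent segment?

With centre O = (0, 0), |OP|² = 424 and r² = 72.
Power of the point: PT² = |PO|² − r² = 352, so PT = 4√22.

4√22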